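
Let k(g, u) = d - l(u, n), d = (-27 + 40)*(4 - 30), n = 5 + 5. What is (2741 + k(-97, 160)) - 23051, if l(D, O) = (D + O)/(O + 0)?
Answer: -20665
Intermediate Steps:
n = 10
l(D, O) = (D + O)/O
d = -338 (d = 13*(-26) = -338)
k(g, u) = -339 - u/10 (k(g, u) = -338 - (u + 10)/10 = -338 - (10 + u)/10 = -338 - (1 + u/10) = -338 + (-1 - u/10) = -339 - u/10)
(2741 + k(-97, 160)) - 23051 = (2741 + (-339 - 1/10*160)) - 23051 = (2741 + (-339 - 16)) - 23051 = (2741 - 355) - 23051 = 2386 - 23051 = -20665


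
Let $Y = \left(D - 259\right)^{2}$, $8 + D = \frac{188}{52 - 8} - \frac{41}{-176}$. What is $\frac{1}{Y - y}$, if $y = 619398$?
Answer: $- \frac{30976}{17052124847} \approx -1.8165 \cdot 10^{-6}$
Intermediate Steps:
$D = - \frac{615}{176}$ ($D = -8 - \left(- \frac{41}{176} - \frac{188}{52 - 8}\right) = -8 + \left(\frac{188}{44} + \frac{41}{176}\right) = -8 + \left(188 \cdot \frac{1}{44} + \frac{41}{176}\right) = -8 + \left(\frac{47}{11} + \frac{41}{176}\right) = -8 + \frac{793}{176} = - \frac{615}{176} \approx -3.4943$)
$Y = \frac{2134347601}{30976}$ ($Y = \left(- \frac{615}{176} - 259\right)^{2} = \left(- \frac{46199}{176}\right)^{2} = \frac{2134347601}{30976} \approx 68903.0$)
$\frac{1}{Y - y} = \frac{1}{\frac{2134347601}{30976} - 619398} = \frac{1}{- \frac{17052124847}{30976}} = - \frac{30976}{17052124847}$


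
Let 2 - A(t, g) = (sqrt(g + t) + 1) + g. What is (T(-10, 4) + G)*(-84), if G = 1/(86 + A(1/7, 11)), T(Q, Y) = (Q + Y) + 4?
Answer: 3367392/20177 - 42*sqrt(546)/20177 ≈ 166.84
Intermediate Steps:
A(t, g) = 1 - g - sqrt(g + t) (A(t, g) = 2 - ((sqrt(g + t) + 1) + g) = 2 - ((1 + sqrt(g + t)) + g) = 2 - (1 + g + sqrt(g + t)) = 2 + (-1 - g - sqrt(g + t)) = 1 - g - sqrt(g + t))
T(Q, Y) = 4 + Q + Y
G = 1/(76 - sqrt(546)/7) (G = 1/(86 + (1 - 1*11 - sqrt(11 + 1/7))) = 1/(86 + (1 - 11 - sqrt(11 + 1/7))) = 1/(86 + (1 - 11 - sqrt(78/7))) = 1/(86 + (1 - 11 - sqrt(546)/7)) = 1/(86 + (-10 - sqrt(546)/7)) = 1/(76 - sqrt(546)/7) ≈ 0.013762)
(T(-10, 4) + G)*(-84) = ((4 - 10 + 4) + (266/20177 + sqrt(546)/40354))*(-84) = (-2 + (266/20177 + sqrt(546)/40354))*(-84) = (-40088/20177 + sqrt(546)/40354)*(-84) = 3367392/20177 - 42*sqrt(546)/20177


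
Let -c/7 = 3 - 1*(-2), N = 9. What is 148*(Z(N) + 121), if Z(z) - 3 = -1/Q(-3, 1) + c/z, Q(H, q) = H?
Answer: 160432/9 ≈ 17826.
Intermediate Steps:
c = -35 (c = -7*(3 - 1*(-2)) = -7*(3 + 2) = -7*5 = -35)
Z(z) = 10/3 - 35/z (Z(z) = 3 + (-1/(-3) - 35/z) = 3 + (-1*(-⅓) - 35/z) = 3 + (⅓ - 35/z) = 10/3 - 35/z)
148*(Z(N) + 121) = 148*((10/3 - 35/9) + 121) = 148*(-5/9 + 121) = 148*(1084/9) = 160432/9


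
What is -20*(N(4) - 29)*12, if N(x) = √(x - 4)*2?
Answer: 6960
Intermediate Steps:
N(x) = 2*√(-4 + x) (N(x) = √(-4 + x)*2 = 2*√(-4 + x))
-20*(N(4) - 29)*12 = -20*(2*√(-4 + 4) - 29)*12 = -20*(2*√0 - 29)*12 = -20*(2*0 - 29)*12 = -20*(0 - 29)*12 = -20*(-29)*12 = 580*12 = 6960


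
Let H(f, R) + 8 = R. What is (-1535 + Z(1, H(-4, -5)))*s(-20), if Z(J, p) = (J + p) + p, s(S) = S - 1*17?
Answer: 57720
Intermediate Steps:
H(f, R) = -8 + R
s(S) = -17 + S (s(S) = S - 17 = -17 + S)
Z(J, p) = J + 2*p
(-1535 + Z(1, H(-4, -5)))*s(-20) = (-1535 + (1 + 2*(-8 - 5)))*(-17 - 20) = (-1535 + (1 + 2*(-13)))*(-37) = (-1535 + (1 - 26))*(-37) = (-1535 - 25)*(-37) = -1560*(-37) = 57720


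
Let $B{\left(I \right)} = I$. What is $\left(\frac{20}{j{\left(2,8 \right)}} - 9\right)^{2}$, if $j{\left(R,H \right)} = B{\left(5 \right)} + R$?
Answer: $\frac{1849}{49} \approx 37.735$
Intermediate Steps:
$j{\left(R,H \right)} = 5 + R$
$\left(\frac{20}{j{\left(2,8 \right)}} - 9\right)^{2} = \left(\frac{20}{5 + 2} - 9\right)^{2} = \left(\frac{20}{7} - 9\right)^{2} = \left(- \frac{43}{7}\right)^{2} = \frac{1849}{49}$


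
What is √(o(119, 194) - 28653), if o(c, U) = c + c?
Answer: I*√28415 ≈ 168.57*I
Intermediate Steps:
o(c, U) = 2*c
√(o(119, 194) - 28653) = √(2*119 - 28653) = √(238 - 28653) = √(-28415) = I*√28415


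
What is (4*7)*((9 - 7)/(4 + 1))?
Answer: 56/5 ≈ 11.200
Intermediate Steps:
(4*7)*((9 - 7)/(4 + 1)) = 28*(2/5) = 28*(2*(⅕)) = 28*(⅖) = 56/5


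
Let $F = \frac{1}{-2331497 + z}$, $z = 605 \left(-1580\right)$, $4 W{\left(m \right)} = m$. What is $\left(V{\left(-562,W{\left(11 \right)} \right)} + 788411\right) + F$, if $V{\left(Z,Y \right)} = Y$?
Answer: $\frac{10367315986031}{13149588} \approx 7.8841 \cdot 10^{5}$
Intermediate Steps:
$W{\left(m \right)} = \frac{m}{4}$
$z = -955900$
$F = - \frac{1}{3287397}$ ($F = \frac{1}{-2331497 - 955900} = \frac{1}{-3287397} = - \frac{1}{3287397} \approx -3.0419 \cdot 10^{-7}$)
$\left(V{\left(-562,W{\left(11 \right)} \right)} + 788411\right) + F = \left(\frac{1}{4} \cdot 11 + 788411\right) - \frac{1}{3287397} = \left(\frac{11}{4} + 788411\right) - \frac{1}{3287397} = \frac{3153655}{4} - \frac{1}{3287397} = \frac{10367315986031}{13149588}$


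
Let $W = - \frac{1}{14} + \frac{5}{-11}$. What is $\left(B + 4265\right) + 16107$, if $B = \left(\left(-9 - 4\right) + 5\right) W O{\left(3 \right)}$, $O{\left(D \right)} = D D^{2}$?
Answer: $\frac{1577392}{77} \approx 20486.0$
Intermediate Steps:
$W = - \frac{81}{154}$ ($W = \left(-1\right) \frac{1}{14} + 5 \left(- \frac{1}{11}\right) = - \frac{1}{14} - \frac{5}{11} = - \frac{81}{154} \approx -0.52597$)
$O{\left(D \right)} = D^{3}$
$B = \frac{8748}{77}$ ($B = \left(\left(-9 - 4\right) + 5\right) \left(- \frac{81}{154}\right) 3^{3} = \left(-13 + 5\right) \left(- \frac{81}{154}\right) 27 = \left(-8\right) \left(- \frac{81}{154}\right) 27 = \frac{324}{77} \cdot 27 = \frac{8748}{77} \approx 113.61$)
$\left(B + 4265\right) + 16107 = \left(\frac{8748}{77} + 4265\right) + 16107 = \frac{337153}{77} + 16107 = \frac{1577392}{77}$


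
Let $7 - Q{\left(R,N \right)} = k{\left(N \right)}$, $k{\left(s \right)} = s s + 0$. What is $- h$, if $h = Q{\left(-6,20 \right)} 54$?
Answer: $21222$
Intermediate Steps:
$k{\left(s \right)} = s^{2}$ ($k{\left(s \right)} = s^{2} + 0 = s^{2}$)
$Q{\left(R,N \right)} = 7 - N^{2}$
$h = -21222$ ($h = \left(7 - 20^{2}\right) 54 = \left(7 - 400\right) 54 = \left(-393\right) 54 = -21222$)
$- h = \left(-1\right) \left(-21222\right) = 21222$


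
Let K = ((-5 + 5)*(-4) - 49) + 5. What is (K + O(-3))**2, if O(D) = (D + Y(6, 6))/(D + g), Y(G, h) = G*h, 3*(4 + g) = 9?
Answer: 43681/16 ≈ 2730.1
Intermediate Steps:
g = -1 (g = -4 + (1/3)*9 = -4 + 3 = -1)
K = -44 (K = (0*(-4) - 49) + 5 = (0 - 49) + 5 = -49 + 5 = -44)
O(D) = (36 + D)/(-1 + D) (O(D) = (D + 6*6)/(D - 1) = (D + 36)/(-1 + D) = (36 + D)/(-1 + D))
(K + O(-3))**2 = (-44 + (36 - 3)/(-1 - 3))**2 = (-44 + 33/(-4))**2 = (-44 - 1/4*33)**2 = (-44 - 33/4)**2 = (-209/4)**2 = 43681/16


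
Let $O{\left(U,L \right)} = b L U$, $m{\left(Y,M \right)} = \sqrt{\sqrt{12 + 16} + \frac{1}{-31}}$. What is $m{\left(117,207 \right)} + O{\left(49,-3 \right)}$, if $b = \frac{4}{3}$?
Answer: $-196 + \frac{\sqrt{-31 + 1922 \sqrt{7}}}{31} \approx -193.71$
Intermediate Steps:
$b = \frac{4}{3}$ ($b = 4 \cdot \frac{1}{3} = \frac{4}{3} \approx 1.3333$)
$m{\left(Y,M \right)} = \sqrt{- \frac{1}{31} + 2 \sqrt{7}}$ ($m{\left(Y,M \right)} = \sqrt{\sqrt{28} - \frac{1}{31}} = \sqrt{2 \sqrt{7} - \frac{1}{31}} = \sqrt{- \frac{1}{31} + 2 \sqrt{7}}$)
$O{\left(U,L \right)} = \frac{4 L U}{3}$
$m{\left(117,207 \right)} + O{\left(49,-3 \right)} = \frac{\sqrt{-31 + 1922 \sqrt{7}}}{31} + \frac{4}{3} \left(-3\right) 49 = \frac{\sqrt{-31 + 1922 \sqrt{7}}}{31} - 196 = -196 + \frac{\sqrt{-31 + 1922 \sqrt{7}}}{31}$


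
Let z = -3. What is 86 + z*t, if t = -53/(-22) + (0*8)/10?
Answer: 1733/22 ≈ 78.773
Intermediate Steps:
t = 53/22 (t = -53*(-1/22) + 0*(⅒) = 53/22 + 0 = 53/22 ≈ 2.4091)
86 + z*t = 86 - 3*53/22 = 86 - 159/22 = 1733/22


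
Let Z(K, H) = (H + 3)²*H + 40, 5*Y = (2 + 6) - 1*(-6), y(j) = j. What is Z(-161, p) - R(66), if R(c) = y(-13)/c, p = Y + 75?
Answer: 4190739209/8250 ≈ 5.0797e+5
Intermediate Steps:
Y = 14/5 (Y = ((2 + 6) - 1*(-6))/5 = (8 + 6)/5 = (⅕)*14 = 14/5 ≈ 2.8000)
p = 389/5 (p = 14/5 + 75 = 389/5 ≈ 77.800)
Z(K, H) = 40 + H*(3 + H)² (Z(K, H) = (3 + H)²*H + 40 = H*(3 + H)² + 40 = 40 + H*(3 + H)²)
R(c) = -13/c
Z(-161, p) - R(66) = (40 + 389*(3 + 389/5)²/5) - (-13)/66 = (40 + 389*(404/5)²/5) - (-13)/66 = (40 + (389/5)*(163216/25)) - 1*(-13/66) = (40 + 63491024/125) + 13/66 = 63496024/125 + 13/66 = 4190739209/8250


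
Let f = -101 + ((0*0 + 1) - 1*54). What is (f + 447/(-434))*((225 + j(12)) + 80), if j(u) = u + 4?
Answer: -21597843/434 ≈ -49765.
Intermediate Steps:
j(u) = 4 + u
f = -154 (f = -101 + ((0 + 1) - 54) = -101 + (1 - 54) = -101 - 53 = -154)
(f + 447/(-434))*((225 + j(12)) + 80) = (-154 + 447/(-434))*((225 + (4 + 12)) + 80) = (-154 + 447*(-1/434))*((225 + 16) + 80) = (-154 - 447/434)*(241 + 80) = -67283/434*321 = -21597843/434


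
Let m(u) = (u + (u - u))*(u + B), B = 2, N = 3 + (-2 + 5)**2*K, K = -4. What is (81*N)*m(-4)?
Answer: -21384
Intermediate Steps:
N = -33 (N = 3 + (-2 + 5)**2*(-4) = 3 + 3**2*(-4) = 3 + 9*(-4) = 3 - 36 = -33)
m(u) = u*(2 + u) (m(u) = (u + (u - u))*(u + 2) = (u + 0)*(2 + u) = u*(2 + u))
(81*N)*m(-4) = (81*(-33))*(-4*(2 - 4)) = -(-10692)*(-2) = -2673*8 = -21384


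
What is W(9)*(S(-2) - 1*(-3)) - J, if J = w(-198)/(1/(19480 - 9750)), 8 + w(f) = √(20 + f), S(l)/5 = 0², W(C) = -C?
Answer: 77813 - 9730*I*√178 ≈ 77813.0 - 1.2981e+5*I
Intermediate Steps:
S(l) = 0 (S(l) = 5*0² = 5*0 = 0)
w(f) = -8 + √(20 + f)
J = -77840 + 9730*I*√178 (J = (-8 + √(20 - 198))/(1/(19480 - 9750)) = (-8 + √(-178))/(1/9730) = (-8 + I*√178)/(1/9730) = (-8 + I*√178)*9730 = -77840 + 9730*I*√178 ≈ -77840.0 + 1.2981e+5*I)
W(9)*(S(-2) - 1*(-3)) - J = (-1*9)*(0 - 1*(-3)) - (-77840 + 9730*I*√178) = -9*(0 + 3) + (77840 - 9730*I*√178) = -9*3 + (77840 - 9730*I*√178) = -27 + (77840 - 9730*I*√178) = 77813 - 9730*I*√178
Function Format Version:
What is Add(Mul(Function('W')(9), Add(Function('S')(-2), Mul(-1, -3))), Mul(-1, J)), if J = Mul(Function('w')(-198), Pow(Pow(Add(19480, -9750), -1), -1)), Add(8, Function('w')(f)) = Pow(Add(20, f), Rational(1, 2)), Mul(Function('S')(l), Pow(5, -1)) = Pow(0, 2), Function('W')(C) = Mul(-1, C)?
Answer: Add(77813, Mul(-9730, I, Pow(178, Rational(1, 2)))) ≈ Add(77813., Mul(-1.2981e+5, I))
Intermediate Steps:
Function('S')(l) = 0 (Function('S')(l) = Mul(5, Pow(0, 2)) = Mul(5, 0) = 0)
Function('w')(f) = Add(-8, Pow(Add(20, f), Rational(1, 2)))
J = Add(-77840, Mul(9730, I, Pow(178, Rational(1, 2)))) (J = Mul(Add(-8, Pow(Add(20, -198), Rational(1, 2))), Pow(Pow(Add(19480, -9750), -1), -1)) = Mul(Add(-8, Pow(-178, Rational(1, 2))), Pow(Pow(9730, -1), -1)) = Mul(Add(-8, Mul(I, Pow(178, Rational(1, 2)))), Pow(Rational(1, 9730), -1)) = Mul(Add(-8, Mul(I, Pow(178, Rational(1, 2)))), 9730) = Add(-77840, Mul(9730, I, Pow(178, Rational(1, 2)))) ≈ Add(-77840., Mul(1.2981e+5, I)))
Add(Mul(Function('W')(9), Add(Function('S')(-2), Mul(-1, -3))), Mul(-1, J)) = Add(Mul(Mul(-1, 9), Add(0, Mul(-1, -3))), Mul(-1, Add(-77840, Mul(9730, I, Pow(178, Rational(1, 2)))))) = Add(Mul(-9, Add(0, 3)), Add(77840, Mul(-9730, I, Pow(178, Rational(1, 2))))) = Add(Mul(-9, 3), Add(77840, Mul(-9730, I, Pow(178, Rational(1, 2))))) = Add(-27, Add(77840, Mul(-9730, I, Pow(178, Rational(1, 2))))) = Add(77813, Mul(-9730, I, Pow(178, Rational(1, 2))))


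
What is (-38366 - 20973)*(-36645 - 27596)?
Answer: 3811996699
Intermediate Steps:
(-38366 - 20973)*(-36645 - 27596) = -59339*(-64241) = 3811996699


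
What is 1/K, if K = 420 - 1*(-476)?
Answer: 1/896 ≈ 0.0011161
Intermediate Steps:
K = 896 (K = 420 + 476 = 896)
1/K = 1/896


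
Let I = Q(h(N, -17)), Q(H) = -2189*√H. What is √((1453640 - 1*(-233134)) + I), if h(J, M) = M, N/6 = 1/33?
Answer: √(1686774 - 2189*I*√17) ≈ 1298.8 - 3.475*I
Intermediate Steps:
N = 2/11 (N = 6/33 = 6*(1/33) = 2/11 ≈ 0.18182)
I = -2189*I*√17 ≈ -9025.5*I
√((1453640 - 1*(-233134)) + I) = √((1453640 - 1*(-233134)) - 2189*I*√17) = √((1453640 + 233134) - 2189*I*√17) = √(1686774 - 2189*I*√17)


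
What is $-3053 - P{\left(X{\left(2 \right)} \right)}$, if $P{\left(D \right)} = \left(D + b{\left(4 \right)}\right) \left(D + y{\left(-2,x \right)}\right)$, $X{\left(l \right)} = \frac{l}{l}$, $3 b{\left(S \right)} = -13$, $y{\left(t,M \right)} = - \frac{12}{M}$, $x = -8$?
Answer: $- \frac{9134}{3} \approx -3044.7$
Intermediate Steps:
$b{\left(S \right)} = - \frac{13}{3}$ ($b{\left(S \right)} = \frac{1}{3} \left(-13\right) = - \frac{13}{3}$)
$X{\left(l \right)} = 1$
$P{\left(D \right)} = \left(- \frac{13}{3} + D\right) \left(\frac{3}{2} + D\right)$ ($P{\left(D \right)} = \left(D - \frac{13}{3}\right) \left(D - \frac{12}{-8}\right) = \left(- \frac{13}{3} + D\right) \left(D - - \frac{3}{2}\right) = \left(- \frac{13}{3} + D\right) \left(D + \frac{3}{2}\right) = \left(- \frac{13}{3} + D\right) \left(\frac{3}{2} + D\right)$)
$-3053 - P{\left(X{\left(2 \right)} \right)} = -3053 - \left(- \frac{13}{2} + 1^{2} - \frac{17}{6}\right) = -3053 - \left(- \frac{13}{2} + 1 - \frac{17}{6}\right) = -3053 - - \frac{25}{3} = -3053 + \frac{25}{3} = - \frac{9134}{3}$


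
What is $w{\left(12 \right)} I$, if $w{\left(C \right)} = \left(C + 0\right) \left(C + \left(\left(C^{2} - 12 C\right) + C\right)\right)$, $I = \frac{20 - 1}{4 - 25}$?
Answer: $- \frac{1824}{7} \approx -260.57$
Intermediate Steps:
$I = - \frac{19}{21}$ ($I = \frac{19}{-21} = 19 \left(- \frac{1}{21}\right) = - \frac{19}{21} \approx -0.90476$)
$w{\left(C \right)} = C \left(C^{2} - 10 C\right)$ ($w{\left(C \right)} = C \left(C + \left(C^{2} - 11 C\right)\right) = C \left(C^{2} - 10 C\right)$)
$w{\left(12 \right)} I = 12^{2} \left(-10 + 12\right) \left(- \frac{19}{21}\right) = 144 \cdot 2 \left(- \frac{19}{21}\right) = 288 \left(- \frac{19}{21}\right) = - \frac{1824}{7}$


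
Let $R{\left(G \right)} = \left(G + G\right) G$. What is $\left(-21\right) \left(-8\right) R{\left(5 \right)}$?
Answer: $8400$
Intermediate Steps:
$R{\left(G \right)} = 2 G^{2}$ ($R{\left(G \right)} = 2 G G = 2 G^{2}$)
$\left(-21\right) \left(-8\right) R{\left(5 \right)} = \left(-21\right) \left(-8\right) 2 \cdot 5^{2} = 168 \cdot 2 \cdot 25 = 168 \cdot 50 = 8400$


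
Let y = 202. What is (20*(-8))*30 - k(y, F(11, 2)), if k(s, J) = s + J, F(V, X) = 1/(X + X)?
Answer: -20009/4 ≈ -5002.3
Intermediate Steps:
F(V, X) = 1/(2*X)
k(s, J) = J + s
(20*(-8))*30 - k(y, F(11, 2)) = (20*(-8))*30 - ((½)/2 + 202) = -160*30 - ((½)*(½) + 202) = -4800 - (¼ + 202) = -4800 - 1*809/4 = -4800 - 809/4 = -20009/4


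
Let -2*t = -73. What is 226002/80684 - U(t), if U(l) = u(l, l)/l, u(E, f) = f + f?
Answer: 32317/40342 ≈ 0.80108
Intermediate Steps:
t = 73/2 (t = -1/2*(-73) = 73/2 ≈ 36.500)
u(E, f) = 2*f
U(l) = 2 (U(l) = (2*l)/l = 2)
226002/80684 - U(t) = 226002/80684 - 1*2 = 226002*(1/80684) - 2 = 113001/40342 - 2 = 32317/40342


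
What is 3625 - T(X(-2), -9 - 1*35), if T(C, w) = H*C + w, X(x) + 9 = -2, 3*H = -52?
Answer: 10435/3 ≈ 3478.3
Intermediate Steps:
H = -52/3 (H = (1/3)*(-52) = -52/3 ≈ -17.333)
X(x) = -11 (X(x) = -9 - 2 = -11)
T(C, w) = w - 52*C/3 (T(C, w) = -52*C/3 + w = w - 52*C/3)
3625 - T(X(-2), -9 - 1*35) = 3625 - ((-9 - 1*35) - 52/3*(-11)) = 3625 - ((-9 - 35) + 572/3) = 3625 - (-44 + 572/3) = 3625 - 1*440/3 = 3625 - 440/3 = 10435/3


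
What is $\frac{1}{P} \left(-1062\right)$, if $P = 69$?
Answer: $- \frac{354}{23} \approx -15.391$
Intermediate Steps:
$\frac{1}{P} \left(-1062\right) = \frac{1}{69} \left(-1062\right) = - \frac{354}{23}$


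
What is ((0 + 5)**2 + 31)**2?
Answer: 3136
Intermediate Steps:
((0 + 5)**2 + 31)**2 = (5**2 + 31)**2 = (25 + 31)**2 = 56**2 = 3136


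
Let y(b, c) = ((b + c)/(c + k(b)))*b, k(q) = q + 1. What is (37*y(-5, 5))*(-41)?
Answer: 0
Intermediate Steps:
k(q) = 1 + q
y(b, c) = b*(b + c)/(1 + b + c) (y(b, c) = ((b + c)/(c + (1 + b)))*b = ((b + c)/(1 + b + c))*b = b*(b + c)/(1 + b + c))
(37*y(-5, 5))*(-41) = (37*(-5*(-5 + 5)/(1 - 5 + 5)))*(-41) = (37*(-5*0/1))*(-41) = (37*(-5*1*0))*(-41) = (37*0)*(-41) = 0*(-41) = 0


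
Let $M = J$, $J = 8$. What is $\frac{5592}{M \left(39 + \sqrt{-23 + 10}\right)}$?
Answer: $\frac{2097}{118} - \frac{699 i \sqrt{13}}{1534} \approx 17.771 - 1.6429 i$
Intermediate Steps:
$M = 8$
$\frac{5592}{M \left(39 + \sqrt{-23 + 10}\right)} = \frac{5592}{8 \left(39 + \sqrt{-23 + 10}\right)} = \frac{5592}{8 \left(39 + \sqrt{-13}\right)} = \frac{5592}{8 \left(39 + i \sqrt{13}\right)} = \frac{5592}{312 + 8 i \sqrt{13}}$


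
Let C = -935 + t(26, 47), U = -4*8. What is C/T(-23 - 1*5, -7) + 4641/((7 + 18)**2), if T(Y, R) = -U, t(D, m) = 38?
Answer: -412113/20000 ≈ -20.606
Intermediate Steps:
U = -32
T(Y, R) = 32 (T(Y, R) = -1*(-32) = 32)
C = -897 (C = -935 + 38 = -897)
C/T(-23 - 1*5, -7) + 4641/((7 + 18)**2) = -897/32 + 4641/((7 + 18)**2) = -897*1/32 + 4641/(25**2) = -897/32 + 4641/625 = -412113/20000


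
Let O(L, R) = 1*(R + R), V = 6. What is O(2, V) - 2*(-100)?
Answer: 212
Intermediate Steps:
O(L, R) = 2*R (O(L, R) = 1*(2*R) = 2*R)
O(2, V) - 2*(-100) = 2*6 - 2*(-100) = 12 + 200 = 212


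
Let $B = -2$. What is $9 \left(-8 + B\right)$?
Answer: $-90$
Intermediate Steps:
$9 \left(-8 + B\right) = 9 \left(-8 - 2\right) = 9 \left(-10\right) = -90$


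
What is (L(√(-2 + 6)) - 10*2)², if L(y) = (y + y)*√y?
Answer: 432 - 160*√2 ≈ 205.73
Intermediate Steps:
L(y) = 2*y^(3/2) (L(y) = (2*y)*√y = 2*y^(3/2))
(L(√(-2 + 6)) - 10*2)² = (2*(√(-2 + 6))^(3/2) - 10*2)² = (2*(√4)^(3/2) - 20)² = (2*2^(3/2) - 20)² = (2*(2*√2) - 20)² = (4*√2 - 20)² = (-20 + 4*√2)²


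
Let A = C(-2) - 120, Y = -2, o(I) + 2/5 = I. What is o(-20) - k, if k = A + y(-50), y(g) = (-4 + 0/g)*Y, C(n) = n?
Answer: 468/5 ≈ 93.600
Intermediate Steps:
o(I) = -⅖ + I
A = -122 (A = -2 - 120 = -122)
y(g) = 8 (y(g) = (-4 + 0/g)*(-2) = (-4 + 0)*(-2) = -4*(-2) = 8)
k = -114 (k = -122 + 8 = -114)
o(-20) - k = (-⅖ - 20) - 1*(-114) = -102/5 + 114 = 468/5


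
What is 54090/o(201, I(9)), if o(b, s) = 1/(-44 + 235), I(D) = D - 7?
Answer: 10331190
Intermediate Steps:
I(D) = -7 + D
o(b, s) = 1/191
54090/o(201, I(9)) = 54090/(1/191) = 54090*191 = 10331190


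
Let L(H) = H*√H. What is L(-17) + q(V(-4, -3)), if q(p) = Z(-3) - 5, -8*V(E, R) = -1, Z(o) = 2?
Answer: -3 - 17*I*√17 ≈ -3.0 - 70.093*I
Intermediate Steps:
V(E, R) = ⅛ (V(E, R) = -⅛*(-1) = ⅛)
q(p) = -3 (q(p) = 2 - 5 = -3)
L(H) = H^(3/2)
L(-17) + q(V(-4, -3)) = (-17)^(3/2) - 3 = -17*I*√17 - 3 = -3 - 17*I*√17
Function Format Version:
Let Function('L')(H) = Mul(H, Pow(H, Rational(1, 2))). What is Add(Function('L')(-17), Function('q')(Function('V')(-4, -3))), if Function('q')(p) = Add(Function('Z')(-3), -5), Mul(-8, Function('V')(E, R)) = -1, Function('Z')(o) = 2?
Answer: Add(-3, Mul(-17, I, Pow(17, Rational(1, 2)))) ≈ Add(-3.0000, Mul(-70.093, I))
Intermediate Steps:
Function('V')(E, R) = Rational(1, 8) (Function('V')(E, R) = Mul(Rational(-1, 8), -1) = Rational(1, 8))
Function('q')(p) = -3 (Function('q')(p) = Add(2, -5) = -3)
Function('L')(H) = Pow(H, Rational(3, 2))
Add(Function('L')(-17), Function('q')(Function('V')(-4, -3))) = Add(Pow(-17, Rational(3, 2)), -3) = Add(Mul(-17, I, Pow(17, Rational(1, 2))), -3) = Add(-3, Mul(-17, I, Pow(17, Rational(1, 2))))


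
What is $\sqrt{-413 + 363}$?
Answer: $5 i \sqrt{2} \approx 7.0711 i$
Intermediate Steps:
$\sqrt{-413 + 363} = \sqrt{-50} = 5 i \sqrt{2}$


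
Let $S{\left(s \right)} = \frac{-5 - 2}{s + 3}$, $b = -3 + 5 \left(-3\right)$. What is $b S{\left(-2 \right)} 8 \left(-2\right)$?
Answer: $-2016$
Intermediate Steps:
$b = -18$ ($b = -3 - 15 = -18$)
$S{\left(s \right)} = - \frac{7}{3 + s}$
$b S{\left(-2 \right)} 8 \left(-2\right) = - 18 \left(- \frac{7}{3 - 2}\right) 8 \left(-2\right) = - 18 \left(- \frac{7}{1}\right) \left(-16\right) = - 18 \left(\left(-7\right) 1\right) \left(-16\right) = \left(-18\right) \left(-7\right) \left(-16\right) = 126 \left(-16\right) = -2016$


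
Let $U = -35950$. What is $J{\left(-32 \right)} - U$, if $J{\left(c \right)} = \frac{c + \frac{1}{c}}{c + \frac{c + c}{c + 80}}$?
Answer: $\frac{4601723}{128} \approx 35951.0$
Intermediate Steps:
$J{\left(c \right)} = \frac{c + \frac{1}{c}}{c + \frac{2 c}{80 + c}}$
$J{\left(-32 \right)} - U = \frac{80 - 32 + \left(-32\right)^{3} + 80 \left(-32\right)^{2}}{1024 \left(82 - 32\right)} - -35950 = \frac{80 - 32 - 32768 + 80 \cdot 1024}{1024 \cdot 50} + 35950 = \frac{1}{1024} \cdot \frac{1}{50} \left(80 - 32 - 32768 + 81920\right) + 35950 = \frac{1}{1024} \cdot \frac{1}{50} \cdot 49200 + 35950 = \frac{123}{128} + 35950 = \frac{4601723}{128}$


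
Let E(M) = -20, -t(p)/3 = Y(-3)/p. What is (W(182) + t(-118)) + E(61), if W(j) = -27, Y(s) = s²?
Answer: -5519/118 ≈ -46.771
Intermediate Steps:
t(p) = -27/p (t(p) = -3*(-3)²/p = -27/p)
(W(182) + t(-118)) + E(61) = (-27 - 27/(-118)) - 20 = (-27 - 27*(-1/118)) - 20 = (-27 + 27/118) - 20 = -3159/118 - 20 = -5519/118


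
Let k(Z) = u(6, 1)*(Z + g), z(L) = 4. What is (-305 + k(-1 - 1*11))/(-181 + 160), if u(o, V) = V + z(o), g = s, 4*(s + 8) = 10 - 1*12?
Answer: 815/42 ≈ 19.405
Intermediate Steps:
s = -17/2 (s = -8 + (10 - 1*12)/4 = -8 + (10 - 12)/4 = -8 + (¼)*(-2) = -8 - ½ = -17/2 ≈ -8.5000)
g = -17/2 ≈ -8.5000
u(o, V) = 4 + V (u(o, V) = V + 4 = 4 + V)
k(Z) = -85/2 + 5*Z (k(Z) = (4 + 1)*(Z - 17/2) = 5*(-17/2 + Z) = -85/2 + 5*Z)
(-305 + k(-1 - 1*11))/(-181 + 160) = (-305 + (-85/2 + 5*(-1 - 1*11)))/(-181 + 160) = (-305 + (-85/2 + 5*(-1 - 11)))/(-21) = (-305 + (-85/2 + 5*(-12)))*(-1/21) = (-305 + (-85/2 - 60))*(-1/21) = (-305 - 205/2)*(-1/21) = -815/2*(-1/21) = 815/42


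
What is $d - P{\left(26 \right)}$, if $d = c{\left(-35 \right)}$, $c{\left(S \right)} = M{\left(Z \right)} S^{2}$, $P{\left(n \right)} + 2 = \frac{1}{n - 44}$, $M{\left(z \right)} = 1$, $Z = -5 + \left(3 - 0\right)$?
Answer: $\frac{22087}{18} \approx 1227.1$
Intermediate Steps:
$Z = -2$ ($Z = -5 + \left(3 + 0\right) = -5 + 3 = -2$)
$P{\left(n \right)} = -2 + \frac{1}{-44 + n}$ ($P{\left(n \right)} = -2 + \frac{1}{n - 44} = -2 + \frac{1}{-44 + n}$)
$c{\left(S \right)} = S^{2}$ ($c{\left(S \right)} = 1 S^{2} = S^{2}$)
$d = 1225$ ($d = \left(-35\right)^{2} = 1225$)
$d - P{\left(26 \right)} = 1225 - \frac{89 - 52}{-44 + 26} = 1225 - \frac{89 - 52}{-18} = 1225 - \left(- \frac{1}{18}\right) 37 = 1225 - - \frac{37}{18} = 1225 + \frac{37}{18} = \frac{22087}{18}$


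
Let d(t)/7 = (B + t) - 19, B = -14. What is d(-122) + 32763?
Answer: 31678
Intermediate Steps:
d(t) = -231 + 7*t (d(t) = 7*((-14 + t) - 19) = 7*(-33 + t) = -231 + 7*t)
d(-122) + 32763 = (-231 + 7*(-122)) + 32763 = (-231 - 854) + 32763 = -1085 + 32763 = 31678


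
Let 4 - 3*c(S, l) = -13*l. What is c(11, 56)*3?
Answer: 732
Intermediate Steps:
c(S, l) = 4/3 + 13*l/3 (c(S, l) = 4/3 - (-13)*l/3 = 4/3 + 13*l/3)
c(11, 56)*3 = (4/3 + (13/3)*56)*3 = (4/3 + 728/3)*3 = 244*3 = 732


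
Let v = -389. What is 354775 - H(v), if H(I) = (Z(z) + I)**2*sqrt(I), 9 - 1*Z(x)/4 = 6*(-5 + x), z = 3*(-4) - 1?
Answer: 354775 - 6241*I*sqrt(389) ≈ 3.5478e+5 - 1.2309e+5*I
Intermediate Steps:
z = -13 (z = -12 - 1 = -13)
Z(x) = 156 - 24*x (Z(x) = 36 - 24*(-5 + x) = 36 - 4*(-30 + 6*x) = 36 + (120 - 24*x) = 156 - 24*x)
H(I) = sqrt(I)*(468 + I)**2 (H(I) = ((156 - 24*(-13)) + I)**2*sqrt(I) = ((156 + 312) + I)**2*sqrt(I) = (468 + I)**2*sqrt(I) = sqrt(I)*(468 + I)**2)
354775 - H(v) = 354775 - sqrt(-389)*(468 - 389)**2 = 354775 - I*sqrt(389)*79**2 = 354775 - I*sqrt(389)*6241 = 354775 - 6241*I*sqrt(389)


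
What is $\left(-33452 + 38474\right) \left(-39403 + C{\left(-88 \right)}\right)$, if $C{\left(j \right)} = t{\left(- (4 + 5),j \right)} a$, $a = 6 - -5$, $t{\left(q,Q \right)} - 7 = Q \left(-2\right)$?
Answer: $-187772580$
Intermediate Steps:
$t{\left(q,Q \right)} = 7 - 2 Q$ ($t{\left(q,Q \right)} = 7 + Q \left(-2\right) = 7 - 2 Q$)
$a = 11$ ($a = 6 + 5 = 11$)
$C{\left(j \right)} = 77 - 22 j$ ($C{\left(j \right)} = \left(7 - 2 j\right) 11 = 77 - 22 j$)
$\left(-33452 + 38474\right) \left(-39403 + C{\left(-88 \right)}\right) = \left(-33452 + 38474\right) \left(-39403 + \left(77 - -1936\right)\right) = 5022 \left(-39403 + \left(77 + 1936\right)\right) = 5022 \left(-39403 + 2013\right) = 5022 \left(-37390\right) = -187772580$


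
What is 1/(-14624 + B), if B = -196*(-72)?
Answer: -1/512 ≈ -0.0019531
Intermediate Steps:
B = 14112
1/(-14624 + B) = 1/(-14624 + 14112) = 1/(-512) = -1/512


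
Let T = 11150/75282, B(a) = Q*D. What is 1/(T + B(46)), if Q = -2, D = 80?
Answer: -37641/6016985 ≈ -0.0062558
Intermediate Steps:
B(a) = -160 (B(a) = -2*80 = -160)
T = 5575/37641 (T = 11150*(1/75282) = 5575/37641 ≈ 0.14811)
1/(T + B(46)) = 1/(5575/37641 - 160) = 1/(-6016985/37641) = -37641/6016985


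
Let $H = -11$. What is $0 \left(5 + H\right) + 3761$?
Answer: $3761$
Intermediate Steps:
$0 \left(5 + H\right) + 3761 = 0 \left(5 - 11\right) + 3761 = 0 \left(-6\right) + 3761 = 0 + 3761 = 3761$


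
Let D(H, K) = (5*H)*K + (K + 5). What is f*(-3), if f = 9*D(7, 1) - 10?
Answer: -1077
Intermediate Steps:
D(H, K) = 5 + K + 5*H*K (D(H, K) = 5*H*K + (5 + K) = 5 + K + 5*H*K)
f = 359 (f = 9*(5 + 1 + 5*7*1) - 10 = 9*(5 + 1 + 35) - 10 = 9*41 - 10 = 369 - 10 = 359)
f*(-3) = 359*(-3) = -1077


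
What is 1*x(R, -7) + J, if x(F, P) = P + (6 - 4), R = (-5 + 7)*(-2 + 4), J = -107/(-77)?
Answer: -278/77 ≈ -3.6104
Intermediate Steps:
J = 107/77 (J = -107*(-1/77) = 107/77 ≈ 1.3896)
R = 4 (R = 2*2 = 4)
x(F, P) = 2 + P (x(F, P) = P + 2 = 2 + P)
1*x(R, -7) + J = 1*(2 - 7) + 107/77 = 1*(-5) + 107/77 = -5 + 107/77 = -278/77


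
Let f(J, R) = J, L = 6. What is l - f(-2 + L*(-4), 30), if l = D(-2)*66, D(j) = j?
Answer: -106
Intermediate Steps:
l = -132 (l = -2*66 = -132)
l - f(-2 + L*(-4), 30) = -132 - (-2 + 6*(-4)) = -132 - (-2 - 24) = -132 - 1*(-26) = -132 + 26 = -106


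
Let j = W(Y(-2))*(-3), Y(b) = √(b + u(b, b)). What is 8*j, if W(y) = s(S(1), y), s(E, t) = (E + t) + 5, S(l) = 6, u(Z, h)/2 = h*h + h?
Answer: -264 - 24*√2 ≈ -297.94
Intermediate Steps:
u(Z, h) = 2*h + 2*h² (u(Z, h) = 2*(h*h + h) = 2*(h² + h) = 2*(h + h²) = 2*h + 2*h²)
Y(b) = √(b + 2*b*(1 + b))
s(E, t) = 5 + E + t
W(y) = 11 + y (W(y) = 5 + 6 + y = 11 + y)
j = -33 - 3*√2 (j = (11 + √(-2*(3 + 2*(-2))))*(-3) = (11 + √(-2*(3 - 4)))*(-3) = (11 + √(-2*(-1)))*(-3) = (11 + √2)*(-3) = -33 - 3*√2 ≈ -37.243)
8*j = 8*(-33 - 3*√2) = -264 - 24*√2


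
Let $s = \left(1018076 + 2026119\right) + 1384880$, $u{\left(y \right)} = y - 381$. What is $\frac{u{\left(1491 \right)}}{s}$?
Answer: $\frac{222}{885815} \approx 0.00025062$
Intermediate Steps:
$u{\left(y \right)} = -381 + y$ ($u{\left(y \right)} = y - 381 = -381 + y$)
$s = 4429075$ ($s = 3044195 + 1384880 = 4429075$)
$\frac{u{\left(1491 \right)}}{s} = \frac{-381 + 1491}{4429075} = 1110 \cdot \frac{1}{4429075} = \frac{222}{885815}$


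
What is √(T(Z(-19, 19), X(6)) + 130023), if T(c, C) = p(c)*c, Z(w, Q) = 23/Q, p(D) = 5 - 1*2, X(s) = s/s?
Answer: √46939614/19 ≈ 360.59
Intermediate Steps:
X(s) = 1
p(D) = 3 (p(D) = 5 - 2 = 3)
T(c, C) = 3*c
√(T(Z(-19, 19), X(6)) + 130023) = √(3*(23/19) + 130023) = √(69/19 + 130023) = √(2470506/19) = √46939614/19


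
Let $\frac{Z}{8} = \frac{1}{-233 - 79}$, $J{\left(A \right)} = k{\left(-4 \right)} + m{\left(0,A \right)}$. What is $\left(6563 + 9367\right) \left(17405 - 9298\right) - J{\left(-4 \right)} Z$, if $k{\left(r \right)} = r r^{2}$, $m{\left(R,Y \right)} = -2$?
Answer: $\frac{1678878608}{13} \approx 1.2914 \cdot 10^{8}$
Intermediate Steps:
$k{\left(r \right)} = r^{3}$
$J{\left(A \right)} = -66$ ($J{\left(A \right)} = \left(-4\right)^{3} - 2 = -64 - 2 = -66$)
$Z = - \frac{1}{39}$ ($Z = \frac{8}{-233 - 79} = \frac{8}{-312} = 8 \left(- \frac{1}{312}\right) = - \frac{1}{39} \approx -0.025641$)
$\left(6563 + 9367\right) \left(17405 - 9298\right) - J{\left(-4 \right)} Z = \left(6563 + 9367\right) \left(17405 - 9298\right) - \left(-66\right) \left(- \frac{1}{39}\right) = 15930 \cdot 8107 - \frac{22}{13} = 129144510 - \frac{22}{13} = \frac{1678878608}{13}$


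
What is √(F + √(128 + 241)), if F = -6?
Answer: √(-6 + 3*√41) ≈ 3.6345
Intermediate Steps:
√(F + √(128 + 241)) = √(-6 + √(128 + 241)) = √(-6 + √369) = √(-6 + 3*√41)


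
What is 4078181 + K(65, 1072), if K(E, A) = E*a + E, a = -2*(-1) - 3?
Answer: 4078181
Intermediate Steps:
a = -1 (a = 2 - 3 = -1)
K(E, A) = 0 (K(E, A) = E*(-1) + E = -E + E = 0)
4078181 + K(65, 1072) = 4078181 + 0 = 4078181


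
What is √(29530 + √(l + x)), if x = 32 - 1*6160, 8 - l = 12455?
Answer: √(29530 + 5*I*√743) ≈ 171.84 + 0.3966*I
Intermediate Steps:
l = -12447 (l = 8 - 1*12455 = 8 - 12455 = -12447)
x = -6128 (x = 32 - 6160 = -6128)
√(29530 + √(l + x)) = √(29530 + √(-12447 - 6128)) = √(29530 + √(-18575)) = √(29530 + 5*I*√743)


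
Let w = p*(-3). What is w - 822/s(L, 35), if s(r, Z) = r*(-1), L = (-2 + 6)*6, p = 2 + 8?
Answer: 17/4 ≈ 4.2500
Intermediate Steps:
p = 10
w = -30 (w = 10*(-3) = -30)
L = 24 (L = 4*6 = 24)
s(r, Z) = -r
w - 822/s(L, 35) = -30 - 822/(-1*24) = -30 - 822/(-24) = -30 - 1/24*(-822) = -30 + 137/4 = 17/4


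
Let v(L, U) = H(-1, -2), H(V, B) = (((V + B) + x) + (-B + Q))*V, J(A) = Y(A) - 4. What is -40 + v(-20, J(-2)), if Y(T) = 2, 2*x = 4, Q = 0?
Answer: -41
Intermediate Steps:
x = 2 (x = (1/2)*4 = 2)
J(A) = -2 (J(A) = 2 - 4 = -2)
H(V, B) = V*(2 + V) (H(V, B) = (((V + B) + 2) + (-B + 0))*V = (((B + V) + 2) - B)*V = ((2 + B + V) - B)*V = (2 + V)*V = V*(2 + V))
v(L, U) = -1 (v(L, U) = -(2 - 1) = -1*1 = -1)
-40 + v(-20, J(-2)) = -40 - 1 = -41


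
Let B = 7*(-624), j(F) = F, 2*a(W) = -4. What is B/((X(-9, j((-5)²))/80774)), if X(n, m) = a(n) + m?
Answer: -352820832/23 ≈ -1.5340e+7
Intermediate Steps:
a(W) = -2 (a(W) = (½)*(-4) = -2)
X(n, m) = -2 + m
B = -4368
B/((X(-9, j((-5)²))/80774)) = -4368*80774/(-2 + (-5)²) = -4368*80774/(-2 + 25) = -4368/(23*(1/80774)) = -4368/23/80774 = -4368*80774/23 = -352820832/23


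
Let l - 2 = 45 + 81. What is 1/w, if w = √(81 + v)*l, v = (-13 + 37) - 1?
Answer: √26/6656 ≈ 0.00076608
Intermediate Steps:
l = 128 (l = 2 + (45 + 81) = 2 + 126 = 128)
v = 23 (v = 24 - 1 = 23)
w = 256*√26 (w = √(81 + 23)*128 = √104*128 = (2*√26)*128 = 256*√26 ≈ 1305.3)
1/w = 1/(256*√26) = √26/6656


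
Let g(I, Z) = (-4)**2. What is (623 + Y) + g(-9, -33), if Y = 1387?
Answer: 2026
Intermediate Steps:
g(I, Z) = 16
(623 + Y) + g(-9, -33) = (623 + 1387) + 16 = 2010 + 16 = 2026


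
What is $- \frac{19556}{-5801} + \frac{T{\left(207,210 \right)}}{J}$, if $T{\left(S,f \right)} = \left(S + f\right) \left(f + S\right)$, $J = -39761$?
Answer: $- \frac{231163973}{230653561} \approx -1.0022$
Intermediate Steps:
$T{\left(S,f \right)} = \left(S + f\right)^{2}$ ($T{\left(S,f \right)} = \left(S + f\right) \left(S + f\right) = \left(S + f\right)^{2}$)
$- \frac{19556}{-5801} + \frac{T{\left(207,210 \right)}}{J} = - \frac{19556}{-5801} + \frac{\left(207 + 210\right)^{2}}{-39761} = \left(-19556\right) \left(- \frac{1}{5801}\right) + 417^{2} \left(- \frac{1}{39761}\right) = \frac{19556}{5801} + 173889 \left(- \frac{1}{39761}\right) = \frac{19556}{5801} - \frac{173889}{39761} = - \frac{231163973}{230653561}$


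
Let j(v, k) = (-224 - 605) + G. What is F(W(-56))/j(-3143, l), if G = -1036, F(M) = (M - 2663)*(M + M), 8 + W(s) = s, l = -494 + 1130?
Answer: -349056/1865 ≈ -187.16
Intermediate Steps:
l = 636
W(s) = -8 + s
F(M) = 2*M*(-2663 + M) (F(M) = (-2663 + M)*(2*M) = 2*M*(-2663 + M))
j(v, k) = -1865 (j(v, k) = (-224 - 605) - 1036 = -829 - 1036 = -1865)
F(W(-56))/j(-3143, l) = (2*(-8 - 56)*(-2663 + (-8 - 56)))/(-1865) = (2*(-64)*(-2663 - 64))*(-1/1865) = (2*(-64)*(-2727))*(-1/1865) = 349056*(-1/1865) = -349056/1865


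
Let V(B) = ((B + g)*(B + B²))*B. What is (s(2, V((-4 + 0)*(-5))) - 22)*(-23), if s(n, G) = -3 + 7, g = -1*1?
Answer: 414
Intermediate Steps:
g = -1
V(B) = B*(-1 + B)*(B + B²) (V(B) = ((B - 1)*(B + B²))*B = ((-1 + B)*(B + B²))*B = B*(-1 + B)*(B + B²))
s(n, G) = 4
(s(2, V((-4 + 0)*(-5))) - 22)*(-23) = (4 - 22)*(-23) = -18*(-23) = 414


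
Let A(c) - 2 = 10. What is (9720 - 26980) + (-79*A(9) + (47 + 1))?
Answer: -18160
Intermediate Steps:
A(c) = 12 (A(c) = 2 + 10 = 12)
(9720 - 26980) + (-79*A(9) + (47 + 1)) = (9720 - 26980) + (-79*12 + (47 + 1)) = -17260 + (-948 + 48) = -17260 - 900 = -18160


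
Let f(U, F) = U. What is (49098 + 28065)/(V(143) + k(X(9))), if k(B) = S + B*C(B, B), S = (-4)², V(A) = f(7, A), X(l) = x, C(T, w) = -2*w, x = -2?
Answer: 25721/5 ≈ 5144.2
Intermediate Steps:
X(l) = -2
V(A) = 7
S = 16
k(B) = 16 - 2*B² (k(B) = 16 + B*(-2*B) = 16 - 2*B²)
(49098 + 28065)/(V(143) + k(X(9))) = (49098 + 28065)/(7 + (16 - 2*(-2)²)) = 77163/(7 + (16 - 2*4)) = 77163/(7 + (16 - 8)) = 77163/(7 + 8) = 77163/15 = 77163*(1/15) = 25721/5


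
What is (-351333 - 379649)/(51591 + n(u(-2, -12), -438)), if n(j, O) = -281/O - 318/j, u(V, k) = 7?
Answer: -2241190812/158040689 ≈ -14.181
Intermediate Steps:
n(j, O) = -318/j - 281/O
(-351333 - 379649)/(51591 + n(u(-2, -12), -438)) = (-351333 - 379649)/(51591 + (-318/7 - 281/(-438))) = -730982/(51591 + (-318*⅐ - 281*(-1/438))) = -730982/(51591 + (-318/7 + 281/438)) = -730982/(51591 - 137317/3066) = -730982/158040689/3066 = -730982*3066/158040689 = -2241190812/158040689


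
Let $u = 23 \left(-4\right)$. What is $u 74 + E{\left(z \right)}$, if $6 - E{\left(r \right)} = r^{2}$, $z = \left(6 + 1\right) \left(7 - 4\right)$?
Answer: $-7243$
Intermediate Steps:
$u = -92$
$z = 21$ ($z = 7 \cdot 3 = 21$)
$E{\left(r \right)} = 6 - r^{2}$
$u 74 + E{\left(z \right)} = \left(-92\right) 74 + \left(6 - 21^{2}\right) = -6808 + \left(6 - 441\right) = -6808 - 435 = -7243$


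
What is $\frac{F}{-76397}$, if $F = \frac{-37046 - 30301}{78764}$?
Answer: $\frac{9621}{859619044} \approx 1.1192 \cdot 10^{-5}$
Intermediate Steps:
$F = - \frac{9621}{11252}$ ($F = \left(-37046 - 30301\right) \frac{1}{78764} = \left(-67347\right) \frac{1}{78764} = - \frac{9621}{11252} \approx -0.85505$)
$\frac{F}{-76397} = - \frac{9621}{11252 \left(-76397\right)} = \left(- \frac{9621}{11252}\right) \left(- \frac{1}{76397}\right) = \frac{9621}{859619044}$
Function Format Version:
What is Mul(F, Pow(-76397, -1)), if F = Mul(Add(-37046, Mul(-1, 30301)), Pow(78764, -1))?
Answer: Rational(9621, 859619044) ≈ 1.1192e-5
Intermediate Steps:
F = Rational(-9621, 11252) (F = Mul(Add(-37046, -30301), Rational(1, 78764)) = Mul(-67347, Rational(1, 78764)) = Rational(-9621, 11252) ≈ -0.85505)
Mul(F, Pow(-76397, -1)) = Mul(Rational(-9621, 11252), Pow(-76397, -1)) = Mul(Rational(-9621, 11252), Rational(-1, 76397)) = Rational(9621, 859619044)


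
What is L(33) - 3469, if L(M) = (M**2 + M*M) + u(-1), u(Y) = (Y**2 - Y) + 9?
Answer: -1280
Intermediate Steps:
u(Y) = 9 + Y**2 - Y
L(M) = 11 + 2*M**2 (L(M) = (M**2 + M*M) + (9 + (-1)**2 - 1*(-1)) = (M**2 + M**2) + (9 + 1 + 1) = 2*M**2 + 11 = 11 + 2*M**2)
L(33) - 3469 = (11 + 2*33**2) - 3469 = (11 + 2*1089) - 3469 = (11 + 2178) - 3469 = 2189 - 3469 = -1280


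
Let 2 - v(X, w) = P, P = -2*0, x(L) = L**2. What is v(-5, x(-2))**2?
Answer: 4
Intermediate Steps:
P = 0
v(X, w) = 2 (v(X, w) = 2 - 1*0 = 2 + 0 = 2)
v(-5, x(-2))**2 = 2**2 = 4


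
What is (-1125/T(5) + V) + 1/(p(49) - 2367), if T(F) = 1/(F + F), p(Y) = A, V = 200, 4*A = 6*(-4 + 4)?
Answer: -26155351/2367 ≈ -11050.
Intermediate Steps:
A = 0 (A = (6*(-4 + 4))/4 = (6*0)/4 = (¼)*0 = 0)
p(Y) = 0
T(F) = 1/(2*F)
(-1125/T(5) + V) + 1/(p(49) - 2367) = (-1125/((½)/5) + 200) + 1/(0 - 2367) = (-1125/((½)*(⅕)) + 200) + 1/(-2367) = (-1125/⅒ + 200) - 1/2367 = (-1125*10 + 200) - 1/2367 = (-11250 + 200) - 1/2367 = -11050 - 1/2367 = -26155351/2367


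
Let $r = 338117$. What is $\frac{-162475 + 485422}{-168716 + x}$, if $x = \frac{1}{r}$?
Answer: $- \frac{1348072479}{704268491} \approx -1.9141$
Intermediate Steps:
$x = \frac{1}{338117} \approx 2.9576 \cdot 10^{-6}$
$\frac{-162475 + 485422}{-168716 + x} = \frac{-162475 + 485422}{-168716 + \frac{1}{338117}} = \frac{322947}{- \frac{57045747771}{338117}} = 322947 \left(- \frac{338117}{57045747771}\right) = - \frac{1348072479}{704268491}$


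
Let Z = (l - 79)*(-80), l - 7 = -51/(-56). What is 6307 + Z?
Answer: 83959/7 ≈ 11994.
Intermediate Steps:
l = 443/56 (l = 7 - 51/(-56) = 7 - 51*(-1/56) = 7 + 51/56 = 443/56 ≈ 7.9107)
Z = 39810/7 (Z = (443/56 - 79)*(-80) = -3981/56*(-80) = 39810/7 ≈ 5687.1)
6307 + Z = 6307 + 39810/7 = 83959/7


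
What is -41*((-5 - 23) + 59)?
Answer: -1271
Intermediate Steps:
-41*((-5 - 23) + 59) = -41*(-28 + 59) = -41*31 = -1271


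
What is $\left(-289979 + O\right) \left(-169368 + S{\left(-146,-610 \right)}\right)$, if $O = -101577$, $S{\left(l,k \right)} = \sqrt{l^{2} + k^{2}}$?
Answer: $66317056608 - 783112 \sqrt{98354} \approx 6.6071 \cdot 10^{10}$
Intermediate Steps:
$S{\left(l,k \right)} = \sqrt{k^{2} + l^{2}}$
$\left(-289979 + O\right) \left(-169368 + S{\left(-146,-610 \right)}\right) = \left(-289979 - 101577\right) \left(-169368 + \sqrt{\left(-610\right)^{2} + \left(-146\right)^{2}}\right) = - 391556 \left(-169368 + \sqrt{372100 + 21316}\right) = - 391556 \left(-169368 + \sqrt{393416}\right) = - 391556 \left(-169368 + 2 \sqrt{98354}\right) = 66317056608 - 783112 \sqrt{98354}$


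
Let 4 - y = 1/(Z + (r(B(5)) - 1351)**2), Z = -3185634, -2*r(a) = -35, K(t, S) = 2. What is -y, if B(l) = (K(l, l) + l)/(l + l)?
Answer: -22518592/5629647 ≈ -4.0000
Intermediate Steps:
B(l) = (2 + l)/(2*l) (B(l) = (2 + l)/(l + l) = (2 + l)/((2*l)) = (2 + l)*(1/(2*l)) = (2 + l)/(2*l))
r(a) = 35/2 (r(a) = -1/2*(-35) = 35/2)
y = 22518592/5629647 (y = 4 - 1/(-3185634 + (35/2 - 1351)**2) = 4 - 1/(-3185634 + (-2667/2)**2) = 4 - 1/(-3185634 + 7112889/4) = 4 - 1/(-5629647/4) = 4 - 1*(-4/5629647) = 4 + 4/5629647 = 22518592/5629647 ≈ 4.0000)
-y = -1*22518592/5629647 = -22518592/5629647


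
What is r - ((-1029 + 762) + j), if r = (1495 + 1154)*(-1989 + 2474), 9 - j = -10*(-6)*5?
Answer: 1285323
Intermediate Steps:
j = -291 (j = 9 - (-10*(-6))*5 = 9 - 60*5 = 9 - 1*300 = 9 - 300 = -291)
r = 1284765 (r = 2649*485 = 1284765)
r - ((-1029 + 762) + j) = 1284765 - ((-1029 + 762) - 291) = 1284765 - (-267 - 291) = 1284765 - 1*(-558) = 1284765 + 558 = 1285323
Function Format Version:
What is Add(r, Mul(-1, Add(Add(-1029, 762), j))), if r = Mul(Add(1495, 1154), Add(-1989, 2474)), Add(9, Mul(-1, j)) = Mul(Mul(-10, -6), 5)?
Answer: 1285323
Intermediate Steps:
j = -291 (j = Add(9, Mul(-1, Mul(Mul(-10, -6), 5))) = Add(9, Mul(-1, Mul(60, 5))) = Add(9, Mul(-1, 300)) = Add(9, -300) = -291)
r = 1284765 (r = Mul(2649, 485) = 1284765)
Add(r, Mul(-1, Add(Add(-1029, 762), j))) = Add(1284765, Mul(-1, Add(Add(-1029, 762), -291))) = Add(1284765, Mul(-1, Add(-267, -291))) = Add(1284765, Mul(-1, -558)) = Add(1284765, 558) = 1285323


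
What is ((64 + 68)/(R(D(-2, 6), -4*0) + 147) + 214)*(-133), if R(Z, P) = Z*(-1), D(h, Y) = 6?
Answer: -1343566/47 ≈ -28587.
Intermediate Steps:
R(Z, P) = -Z
((64 + 68)/(R(D(-2, 6), -4*0) + 147) + 214)*(-133) = ((64 + 68)/(-1*6 + 147) + 214)*(-133) = (132/(-6 + 147) + 214)*(-133) = (132/141 + 214)*(-133) = (132*(1/141) + 214)*(-133) = (44/47 + 214)*(-133) = (10102/47)*(-133) = -1343566/47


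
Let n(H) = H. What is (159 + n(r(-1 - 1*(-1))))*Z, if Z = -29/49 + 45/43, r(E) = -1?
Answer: 151364/2107 ≈ 71.839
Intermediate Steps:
Z = 958/2107 (Z = -29*1/49 + 45*(1/43) = -29/49 + 45/43 = 958/2107 ≈ 0.45467)
(159 + n(r(-1 - 1*(-1))))*Z = (159 - 1)*(958/2107) = 158*(958/2107) = 151364/2107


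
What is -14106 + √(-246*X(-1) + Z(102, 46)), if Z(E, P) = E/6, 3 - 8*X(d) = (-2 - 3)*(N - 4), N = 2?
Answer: -14106 + √929/2 ≈ -14091.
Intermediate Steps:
X(d) = -7/8 (X(d) = 3/8 - (-2 - 3)*(2 - 4)/8 = 3/8 - (-5)*(-2)/8 = 3/8 - ⅛*10 = 3/8 - 5/4 = -7/8)
Z(E, P) = E/6 (Z(E, P) = E*(⅙) = E/6)
-14106 + √(-246*X(-1) + Z(102, 46)) = -14106 + √(-246*(-7/8) + (⅙)*102) = -14106 + √(861/4 + 17) = -14106 + √(929/4) = -14106 + √929/2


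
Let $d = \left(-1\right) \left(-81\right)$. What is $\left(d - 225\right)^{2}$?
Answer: $20736$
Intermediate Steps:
$d = 81$
$\left(d - 225\right)^{2} = \left(81 - 225\right)^{2} = \left(-144\right)^{2} = 20736$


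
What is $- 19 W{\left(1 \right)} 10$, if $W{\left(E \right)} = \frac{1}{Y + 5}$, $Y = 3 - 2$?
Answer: $- \frac{95}{3} \approx -31.667$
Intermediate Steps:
$Y = 1$
$W{\left(E \right)} = \frac{1}{6}$ ($W{\left(E \right)} = \frac{1}{1 + 5} = \frac{1}{6}$)
$- 19 W{\left(1 \right)} 10 = \left(-19\right) \frac{1}{6} \cdot 10 = \left(- \frac{19}{6}\right) 10 = - \frac{95}{3}$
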